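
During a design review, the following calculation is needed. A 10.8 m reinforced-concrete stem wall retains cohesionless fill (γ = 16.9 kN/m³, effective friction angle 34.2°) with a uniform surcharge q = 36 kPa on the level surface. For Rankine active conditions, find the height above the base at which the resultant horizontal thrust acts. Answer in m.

4.11 m

K_a = 0.2803.
Triangular part P₁ = ½K_aγH² = 276.3 at H/3 = 3.600 m; rectangular part P₂ = K_a q H = 109.0 at H/2 = 5.400 m.
ȳ = (P₁·3.600 + P₂·5.400)/(P₁+P₂) = 4.109 m.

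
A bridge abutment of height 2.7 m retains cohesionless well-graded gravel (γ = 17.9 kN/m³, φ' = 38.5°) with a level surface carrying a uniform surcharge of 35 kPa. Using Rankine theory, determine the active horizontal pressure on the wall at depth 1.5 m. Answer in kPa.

14.4 kPa

K_a = (1 − sin φ)/(1 + sin φ) = 0.2327.
σ_v = γz + q = 17.9 × 1.5 + 35 = 61.85 kPa.
σ_h = K_a σ_v = 0.2327 × 61.85 = 14.39 kPa.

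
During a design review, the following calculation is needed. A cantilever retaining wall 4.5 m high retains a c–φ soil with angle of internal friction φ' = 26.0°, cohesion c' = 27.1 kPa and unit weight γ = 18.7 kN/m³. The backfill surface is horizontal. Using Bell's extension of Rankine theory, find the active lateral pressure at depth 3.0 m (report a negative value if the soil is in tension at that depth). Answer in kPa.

-12.0 kPa

K_a = (1 − sin φ)/(1 + sin φ) = 0.3905.
σ_a = K_a γ z − 2c√K_a = 0.3905×18.7×3.0 − 2×27.1×0.6249 = -11.96 kPa.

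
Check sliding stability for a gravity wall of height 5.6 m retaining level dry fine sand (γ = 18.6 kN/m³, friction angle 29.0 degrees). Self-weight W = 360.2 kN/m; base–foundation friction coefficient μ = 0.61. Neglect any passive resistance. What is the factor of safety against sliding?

K_a = tan²(45° − 29.0°/2) = 0.3470.
P_a = ½K_aγH² = 0.5×0.3470×18.6×5.6² = 101.2 kN/m, acting at H/3 = 1.867 m above the base.
FS_sliding = μW / P_a = 0.61×360.2 / 101.2 = 2.171.

2.17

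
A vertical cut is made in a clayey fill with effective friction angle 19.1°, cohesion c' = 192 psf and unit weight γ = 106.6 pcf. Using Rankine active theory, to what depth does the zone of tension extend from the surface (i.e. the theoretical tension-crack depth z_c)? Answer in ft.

5.06 ft

K_a = tan²(45° − 19.1°/2) = 0.5069; √K_a = 0.7120.
The active pressure is zero where K_a γ z = 2c√K_a, so z_c = 2c/(γ√K_a) = 2×192/(106.6×0.7120) = 5.060 ft.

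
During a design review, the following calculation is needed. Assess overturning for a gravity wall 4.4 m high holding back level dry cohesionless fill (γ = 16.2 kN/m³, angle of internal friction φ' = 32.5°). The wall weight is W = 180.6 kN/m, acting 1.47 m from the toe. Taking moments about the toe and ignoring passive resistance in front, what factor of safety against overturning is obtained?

K_a = tan²(45° − 32.5°/2) = 0.3010.
P_a = ½K_aγH² = 0.5×0.3010×16.2×4.4² = 47.20 kN/m, acting at H/3 = 1.467 m above the base.
Overturning moment M_o = P_a × H/3 = 47.20 × 1.467 = 69.23.
Resisting moment M_r = W × 1.47 = 180.6 × 1.47 = 265.5.
FS_overturning = M_r/M_o = 265.5/69.23 = 3.835.

3.84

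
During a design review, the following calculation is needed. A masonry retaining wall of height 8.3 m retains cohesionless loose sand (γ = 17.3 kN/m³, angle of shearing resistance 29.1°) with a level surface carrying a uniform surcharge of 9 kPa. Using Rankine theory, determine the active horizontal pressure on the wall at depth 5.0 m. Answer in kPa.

33.0 kPa

K_a = (1 − sin φ)/(1 + sin φ) = 0.3456.
σ_v = γz + q = 17.3 × 5.0 + 9 = 95.50 kPa.
σ_h = K_a σ_v = 0.3456 × 95.50 = 33.00 kPa.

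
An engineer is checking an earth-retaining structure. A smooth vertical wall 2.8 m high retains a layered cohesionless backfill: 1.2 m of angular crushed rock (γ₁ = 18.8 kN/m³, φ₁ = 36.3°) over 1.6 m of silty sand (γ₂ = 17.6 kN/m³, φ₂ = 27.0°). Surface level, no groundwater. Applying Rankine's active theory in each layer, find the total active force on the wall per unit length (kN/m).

25.5 kN/m

K_a1 = tan²(45°−36.3°/2) = 0.2563; K_a2 = tan²(45°−27.0°/2) = 0.3755.
Layer 1: σ at base = K_a1 γ₁ h₁ = 5.781 kPa; P₁ = ½×5.781×1.2 = 3.469.
Layer 2: σ_v at top = γ₁h₁ = 22.56; σ_h top = K_a2×22.56 = 8.472; σ_h base = K_a2×(22.56+17.6×1.6) = 19.05.
P₂ = ½(8.472+19.05)×1.6 = 22.01. Total P_a = 3.469+22.01 = 25.48 kN/m.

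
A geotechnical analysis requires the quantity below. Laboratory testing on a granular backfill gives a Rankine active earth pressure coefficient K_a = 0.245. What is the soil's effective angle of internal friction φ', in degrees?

K_a = tan²(45° − φ/2) ⇒ 45° − φ/2 = arctan(√0.245) = 26.33°.
φ = 2(45° − 26.33°) = 37.33°.

37.3°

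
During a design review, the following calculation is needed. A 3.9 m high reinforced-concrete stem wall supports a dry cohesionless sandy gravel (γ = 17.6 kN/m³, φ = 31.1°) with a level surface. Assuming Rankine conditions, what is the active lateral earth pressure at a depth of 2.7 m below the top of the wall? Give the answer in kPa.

K_a = (1 − sin φ)/(1 + sin φ) = 0.3188.
σ_h = K_a γ z = 0.3188 × 17.6 × 2.7 = 15.15 kPa.

15.1 kPa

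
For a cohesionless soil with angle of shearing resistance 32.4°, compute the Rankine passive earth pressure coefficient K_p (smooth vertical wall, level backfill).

K_p = (1 + sin φ)/(1 − sin φ) = tan²(45° + 32.4°/2) = 3.309.

3.31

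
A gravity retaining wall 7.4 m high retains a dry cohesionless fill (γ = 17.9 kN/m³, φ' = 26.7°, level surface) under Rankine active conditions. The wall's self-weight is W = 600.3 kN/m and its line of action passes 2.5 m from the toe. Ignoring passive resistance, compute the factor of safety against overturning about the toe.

K_a = tan²(45° − 26.7°/2) = 0.3800.
P_a = ½K_aγH² = 0.5×0.3800×17.9×7.4² = 186.2 kN/m, acting at H/3 = 2.467 m above the base.
Overturning moment M_o = P_a × H/3 = 186.2 × 2.467 = 459.3.
Resisting moment M_r = W × 2.5 = 600.3 × 2.5 = 1501.
FS_overturning = M_r/M_o = 1501/459.3 = 3.267.

3.27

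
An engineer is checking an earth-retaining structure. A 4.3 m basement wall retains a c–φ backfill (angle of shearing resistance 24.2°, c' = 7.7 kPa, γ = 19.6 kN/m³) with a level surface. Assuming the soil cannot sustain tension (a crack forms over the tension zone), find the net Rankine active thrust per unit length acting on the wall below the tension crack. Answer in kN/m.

K_a = 0.4185; √K_a = 0.6469.
Tension-crack depth z_c = 2c/(γ√K_a) = 2×7.7/(19.6×0.6469) = 1.215 m.
σ_a at base = K_a γ H − 2c√K_a = 0.4185×19.6×4.3 − 2×7.7×0.6469 = 25.31 kPa.
P_a = ½ × 25.31 × (H − z_c) = 0.5×25.31×3.085 = 39.05 kN/m.

39.0 kN/m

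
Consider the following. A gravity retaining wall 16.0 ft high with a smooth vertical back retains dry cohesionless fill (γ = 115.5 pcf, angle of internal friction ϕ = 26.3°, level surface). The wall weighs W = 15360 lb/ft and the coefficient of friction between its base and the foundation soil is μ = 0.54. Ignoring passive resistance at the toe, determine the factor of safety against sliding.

1.45

K_a = tan²(45° − 26.3°/2) = 0.3859.
P_a = ½K_aγH² = 0.5×0.3859×115.5×16.0² = 5706 lb/ft, acting at H/3 = 5.333 ft above the base.
FS_sliding = μW / P_a = 0.54×15360 / 5706 = 1.454.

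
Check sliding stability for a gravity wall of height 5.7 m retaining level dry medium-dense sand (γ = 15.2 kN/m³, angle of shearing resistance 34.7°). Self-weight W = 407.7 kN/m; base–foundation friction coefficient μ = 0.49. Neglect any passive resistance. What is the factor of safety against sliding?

2.95

K_a = tan²(45° − 34.7°/2) = 0.2745.
P_a = ½K_aγH² = 0.5×0.2745×15.2×5.7² = 67.77 kN/m, acting at H/3 = 1.900 m above the base.
FS_sliding = μW / P_a = 0.49×407.7 / 67.77 = 2.948.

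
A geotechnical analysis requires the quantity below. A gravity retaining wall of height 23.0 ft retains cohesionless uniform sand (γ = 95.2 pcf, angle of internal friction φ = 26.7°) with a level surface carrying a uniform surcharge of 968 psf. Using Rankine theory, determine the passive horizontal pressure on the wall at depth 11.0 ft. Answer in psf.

5300 psf

K_p = (1 + sin φ)/(1 − sin φ) = 2.632.
σ_v = γz + q = 95.2 × 11.0 + 968 = 2015 psf.
σ_h = K_p σ_v = 2.632 × 2015 = 5304 psf.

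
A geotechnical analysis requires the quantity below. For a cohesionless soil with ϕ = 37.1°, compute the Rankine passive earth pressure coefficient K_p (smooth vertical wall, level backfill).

K_p = (1 + sin φ)/(1 − sin φ) = tan²(45° + 37.1°/2) = 4.040.

4.04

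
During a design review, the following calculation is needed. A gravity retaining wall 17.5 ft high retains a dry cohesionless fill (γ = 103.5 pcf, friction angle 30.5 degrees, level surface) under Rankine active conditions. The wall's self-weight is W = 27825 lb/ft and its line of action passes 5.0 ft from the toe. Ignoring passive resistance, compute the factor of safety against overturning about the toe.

4.61

K_a = tan²(45° − 30.5°/2) = 0.3267.
P_a = ½K_aγH² = 0.5×0.3267×103.5×17.5² = 5177 lb/ft, acting at H/3 = 5.833 ft above the base.
Overturning moment M_o = P_a × H/3 = 5177 × 5.833 = 30200.
Resisting moment M_r = W × 5.0 = 27825 × 5.0 = 139100.
FS_overturning = M_r/M_o = 139100/30200 = 4.607.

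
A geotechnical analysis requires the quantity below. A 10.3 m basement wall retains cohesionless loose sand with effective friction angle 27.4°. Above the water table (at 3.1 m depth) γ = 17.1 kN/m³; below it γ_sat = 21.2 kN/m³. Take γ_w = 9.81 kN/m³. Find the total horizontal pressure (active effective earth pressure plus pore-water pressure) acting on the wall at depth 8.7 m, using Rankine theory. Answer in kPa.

K_a = (1 − sin φ)/(1 + sin φ) = 0.3697.
γ' = 21.2 − 9.81 = 11.39 kN/m³.
Effective vertical stress at 8.7 m: σ'_v = 17.1×3.1 + 11.39×5.60 = 116.8 kPa.
σ'_h = K_a σ'_v = 0.3697 × 116.8 = 43.18 kPa; u = γ_w × 5.60 = 54.94 kPa.
Total σ_h = 43.18 + 54.94 = 98.11 kPa.

98.1 kPa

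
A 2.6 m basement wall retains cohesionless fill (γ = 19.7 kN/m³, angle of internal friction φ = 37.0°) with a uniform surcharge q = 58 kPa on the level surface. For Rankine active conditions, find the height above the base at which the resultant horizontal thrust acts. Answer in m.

K_a = 0.2486.
Triangular part P₁ = ½K_aγH² = 16.55 at H/3 = 0.8667 m; rectangular part P₂ = K_a q H = 37.49 at H/2 = 1.300 m.
ȳ = (P₁·0.8667 + P₂·1.300)/(P₁+P₂) = 1.167 m.

1.17 m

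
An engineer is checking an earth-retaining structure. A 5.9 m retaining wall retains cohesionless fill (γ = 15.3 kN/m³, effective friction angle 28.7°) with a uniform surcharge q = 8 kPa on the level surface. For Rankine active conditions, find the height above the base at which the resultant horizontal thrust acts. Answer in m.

2.11 m

K_a = 0.3511.
Triangular part P₁ = ½K_aγH² = 93.51 at H/3 = 1.967 m; rectangular part P₂ = K_a q H = 16.57 at H/2 = 2.950 m.
ȳ = (P₁·1.967 + P₂·2.950)/(P₁+P₂) = 2.115 m.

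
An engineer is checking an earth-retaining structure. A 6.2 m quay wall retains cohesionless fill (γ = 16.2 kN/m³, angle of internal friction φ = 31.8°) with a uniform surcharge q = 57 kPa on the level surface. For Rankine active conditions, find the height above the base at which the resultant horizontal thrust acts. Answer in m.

2.62 m

K_a = 0.3098.
Triangular part P₁ = ½K_aγH² = 96.46 at H/3 = 2.067 m; rectangular part P₂ = K_a q H = 109.5 at H/2 = 3.100 m.
ȳ = (P₁·2.067 + P₂·3.100)/(P₁+P₂) = 2.616 m.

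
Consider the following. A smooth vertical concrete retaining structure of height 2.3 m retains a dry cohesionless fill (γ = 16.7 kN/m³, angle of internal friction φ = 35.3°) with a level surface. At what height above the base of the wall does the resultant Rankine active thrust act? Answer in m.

K_a = 0.2675.
The pressure distribution is triangular, so the resultant acts at H/3 above the base = 2.3/3 = 0.7667 m.

0.767 m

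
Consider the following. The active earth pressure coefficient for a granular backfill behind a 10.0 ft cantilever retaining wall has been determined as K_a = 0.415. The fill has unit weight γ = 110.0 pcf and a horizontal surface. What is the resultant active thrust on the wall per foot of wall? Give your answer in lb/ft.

P = ½ K_a γ H² = 0.5 × 0.415 × 110.0 × 10.0² = 2282 lb/ft.

2280 lb/ft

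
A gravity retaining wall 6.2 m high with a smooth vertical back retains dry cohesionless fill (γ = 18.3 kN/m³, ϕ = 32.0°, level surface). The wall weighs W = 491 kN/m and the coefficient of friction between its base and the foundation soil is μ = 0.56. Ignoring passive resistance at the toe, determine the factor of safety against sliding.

K_a = tan²(45° − 32.0°/2) = 0.3073.
P_a = ½K_aγH² = 0.5×0.3073×18.3×6.2² = 108.1 kN/m, acting at H/3 = 2.067 m above the base.
FS_sliding = μW / P_a = 0.56×491 / 108.1 = 2.544.

2.54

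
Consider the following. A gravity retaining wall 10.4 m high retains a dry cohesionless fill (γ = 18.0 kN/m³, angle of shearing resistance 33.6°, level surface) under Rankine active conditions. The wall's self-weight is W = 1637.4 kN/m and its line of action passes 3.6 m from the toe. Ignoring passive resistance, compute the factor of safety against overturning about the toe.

K_a = tan²(45° − 33.6°/2) = 0.2875.
P_a = ½K_aγH² = 0.5×0.2875×18.0×10.4² = 279.9 kN/m, acting at H/3 = 3.467 m above the base.
Overturning moment M_o = P_a × H/3 = 279.9 × 3.467 = 970.2.
Resisting moment M_r = W × 3.6 = 1637.4 × 3.6 = 5895.
FS_overturning = M_r/M_o = 5895/970.2 = 6.076.

6.08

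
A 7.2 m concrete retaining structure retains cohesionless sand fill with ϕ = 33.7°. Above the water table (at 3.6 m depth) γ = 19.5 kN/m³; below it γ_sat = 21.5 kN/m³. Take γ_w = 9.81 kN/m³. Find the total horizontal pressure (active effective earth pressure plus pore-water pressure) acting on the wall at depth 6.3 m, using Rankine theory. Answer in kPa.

55.6 kPa

K_a = (1 − sin φ)/(1 + sin φ) = 0.2863.
γ' = 21.5 − 9.81 = 11.69 kN/m³.
Effective vertical stress at 6.3 m: σ'_v = 19.5×3.6 + 11.69×2.70 = 101.8 kPa.
σ'_h = K_a σ'_v = 0.2863 × 101.8 = 29.13 kPa; u = γ_w × 2.70 = 26.49 kPa.
Total σ_h = 29.13 + 26.49 = 55.62 kPa.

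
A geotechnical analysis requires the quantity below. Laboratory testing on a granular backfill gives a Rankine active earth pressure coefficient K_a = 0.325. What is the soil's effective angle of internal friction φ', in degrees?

K_a = tan²(45° − φ/2) ⇒ 45° − φ/2 = arctan(√0.325) = 29.69°.
φ = 2(45° − 29.69°) = 30.63°.

30.6°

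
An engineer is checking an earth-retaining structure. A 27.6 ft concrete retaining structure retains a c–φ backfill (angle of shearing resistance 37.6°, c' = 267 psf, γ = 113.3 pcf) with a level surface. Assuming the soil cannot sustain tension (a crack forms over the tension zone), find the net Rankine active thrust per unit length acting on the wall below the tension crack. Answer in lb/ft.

K_a = 0.2421; √K_a = 0.4921.
Tension-crack depth z_c = 2c/(γ√K_a) = 2×267/(113.3×0.4921) = 9.578 ft.
σ_a at base = K_a γ H − 2c√K_a = 0.2421×113.3×27.6 − 2×267×0.4921 = 494.4 psf.
P_a = ½ × 494.4 × (H − z_c) = 0.5×494.4×18.02 = 4455 lb/ft.

4450 lb/ft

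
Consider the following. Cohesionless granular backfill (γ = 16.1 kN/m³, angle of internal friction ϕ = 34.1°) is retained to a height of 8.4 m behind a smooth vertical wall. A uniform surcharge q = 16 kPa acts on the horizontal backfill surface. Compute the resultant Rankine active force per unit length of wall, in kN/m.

K_a = tan²(45° − φ/2) = 0.2815.
Soil triangle: ½ K_a γ H² = 0.5×0.2815×16.1×8.4² = 159.9 kN/m.
Surcharge rectangle: K_a q H = 0.2815×16×8.4 = 37.84 kN/m.
Total = 159.9 + 37.84 = 197.7 kN/m.

198 kN/m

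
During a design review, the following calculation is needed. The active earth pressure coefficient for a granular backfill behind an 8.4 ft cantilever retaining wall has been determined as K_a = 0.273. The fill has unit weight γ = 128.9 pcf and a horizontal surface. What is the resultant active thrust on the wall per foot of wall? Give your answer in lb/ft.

1240 lb/ft

P = ½ K_a γ H² = 0.5 × 0.273 × 128.9 × 8.4² = 1241 lb/ft.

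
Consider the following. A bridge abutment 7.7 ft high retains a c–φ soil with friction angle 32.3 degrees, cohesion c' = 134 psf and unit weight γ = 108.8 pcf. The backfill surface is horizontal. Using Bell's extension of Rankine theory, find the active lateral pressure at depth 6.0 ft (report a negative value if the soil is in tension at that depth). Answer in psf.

K_a = (1 − sin φ)/(1 + sin φ) = 0.3035.
σ_a = K_a γ z − 2c√K_a = 0.3035×108.8×6.0 − 2×134×0.5509 = 50.47 psf.

50.5 psf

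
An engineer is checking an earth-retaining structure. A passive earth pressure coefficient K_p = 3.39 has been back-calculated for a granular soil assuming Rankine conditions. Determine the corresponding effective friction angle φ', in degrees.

K_p = (1+sin φ)/(1−sin φ) ⇒ sin φ = (K_p − 1)/(K_p + 1) = 0.5444.
φ = arcsin(0.5444) = 32.98°.

33.0°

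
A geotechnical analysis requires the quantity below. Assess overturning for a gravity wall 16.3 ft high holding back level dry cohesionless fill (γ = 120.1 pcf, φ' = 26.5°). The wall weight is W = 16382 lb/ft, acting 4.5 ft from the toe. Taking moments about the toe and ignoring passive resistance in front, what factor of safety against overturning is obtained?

K_a = tan²(45° − 26.5°/2) = 0.3829.
P_a = ½K_aγH² = 0.5×0.3829×120.1×16.3² = 6110 lb/ft, acting at H/3 = 5.433 ft above the base.
Overturning moment M_o = P_a × H/3 = 6110 × 5.433 = 33200.
Resisting moment M_r = W × 4.5 = 16382 × 4.5 = 73720.
FS_overturning = M_r/M_o = 73720/33200 = 2.221.

2.22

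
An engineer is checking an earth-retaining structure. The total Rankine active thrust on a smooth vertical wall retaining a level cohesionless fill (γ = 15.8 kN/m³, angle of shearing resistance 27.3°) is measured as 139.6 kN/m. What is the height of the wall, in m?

6.90 m

K_a = 0.3711. P_a = ½ K_a γ H² ⇒ H = √(2P_a/(K_a γ)).
H = √(2×139.6/(0.3711×15.8)) = 6.900 m.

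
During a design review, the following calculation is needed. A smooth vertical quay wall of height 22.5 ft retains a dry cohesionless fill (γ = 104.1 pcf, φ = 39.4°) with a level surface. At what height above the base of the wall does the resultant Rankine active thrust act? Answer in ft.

7.50 ft

K_a = 0.2234.
The pressure distribution is triangular, so the resultant acts at H/3 above the base = 22.5/3 = 7.500 ft.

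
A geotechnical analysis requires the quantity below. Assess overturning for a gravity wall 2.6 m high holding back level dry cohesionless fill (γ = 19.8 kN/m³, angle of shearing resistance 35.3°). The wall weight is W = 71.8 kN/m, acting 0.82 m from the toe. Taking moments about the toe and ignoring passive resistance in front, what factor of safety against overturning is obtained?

K_a = tan²(45° − 35.3°/2) = 0.2675.
P_a = ½K_aγH² = 0.5×0.2675×19.8×2.6² = 17.90 kN/m, acting at H/3 = 0.8667 m above the base.
Overturning moment M_o = P_a × H/3 = 17.90 × 0.8667 = 15.52.
Resisting moment M_r = W × 0.82 = 71.8 × 0.82 = 58.88.
FS_overturning = M_r/M_o = 58.88/15.52 = 3.794.

3.79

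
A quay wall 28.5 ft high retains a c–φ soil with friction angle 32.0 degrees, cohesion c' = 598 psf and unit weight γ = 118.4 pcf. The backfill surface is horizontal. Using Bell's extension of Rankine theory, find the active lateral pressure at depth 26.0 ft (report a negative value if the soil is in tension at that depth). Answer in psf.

283 psf

K_a = (1 − sin φ)/(1 + sin φ) = 0.3073.
σ_a = K_a γ z − 2c√K_a = 0.3073×118.4×26.0 − 2×598×0.5543 = 282.9 psf.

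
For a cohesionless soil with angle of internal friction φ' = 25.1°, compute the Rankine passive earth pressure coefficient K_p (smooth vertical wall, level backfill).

K_p = (1 + sin φ)/(1 − sin φ) = tan²(45° + 25.1°/2) = 2.473.

2.47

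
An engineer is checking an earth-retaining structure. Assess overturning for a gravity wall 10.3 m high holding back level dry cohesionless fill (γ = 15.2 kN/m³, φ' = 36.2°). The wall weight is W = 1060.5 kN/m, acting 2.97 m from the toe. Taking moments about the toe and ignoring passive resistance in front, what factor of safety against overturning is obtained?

K_a = tan²(45° − 36.2°/2) = 0.2574.
P_a = ½K_aγH² = 0.5×0.2574×15.2×10.3² = 207.5 kN/m, acting at H/3 = 3.433 m above the base.
Overturning moment M_o = P_a × H/3 = 207.5 × 3.433 = 712.5.
Resisting moment M_r = W × 2.97 = 1060.5 × 2.97 = 3150.
FS_overturning = M_r/M_o = 3150/712.5 = 4.421.

4.42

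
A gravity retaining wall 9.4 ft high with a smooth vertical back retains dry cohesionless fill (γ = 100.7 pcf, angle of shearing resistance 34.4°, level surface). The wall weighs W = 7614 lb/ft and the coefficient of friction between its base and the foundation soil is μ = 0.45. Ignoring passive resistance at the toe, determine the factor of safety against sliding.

K_a = tan²(45° − 34.4°/2) = 0.2780.
P_a = ½K_aγH² = 0.5×0.2780×100.7×9.4² = 1237 lb/ft, acting at H/3 = 3.133 ft above the base.
FS_sliding = μW / P_a = 0.45×7614 / 1237 = 2.770.

2.77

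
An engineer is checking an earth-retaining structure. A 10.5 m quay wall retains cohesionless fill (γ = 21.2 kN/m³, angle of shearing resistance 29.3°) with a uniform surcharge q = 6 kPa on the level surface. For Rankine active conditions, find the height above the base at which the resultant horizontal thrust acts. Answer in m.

K_a = 0.3428.
Triangular part P₁ = ½K_aγH² = 400.7 at H/3 = 3.500 m; rectangular part P₂ = K_a q H = 21.60 at H/2 = 5.250 m.
ȳ = (P₁·3.500 + P₂·5.250)/(P₁+P₂) = 3.590 m.

3.59 m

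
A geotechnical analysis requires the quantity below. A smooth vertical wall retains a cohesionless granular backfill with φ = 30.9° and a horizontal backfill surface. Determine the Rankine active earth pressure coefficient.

K_a = (1 − sin φ)/(1 + sin φ) = (1 − sin 30.9°)/(1 + sin 30.9°) = 0.3214.

0.321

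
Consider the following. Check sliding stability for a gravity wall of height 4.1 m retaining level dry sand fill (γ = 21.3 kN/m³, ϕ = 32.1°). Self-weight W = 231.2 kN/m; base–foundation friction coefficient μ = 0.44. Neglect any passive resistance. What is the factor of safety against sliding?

1.86

K_a = tan²(45° − 32.1°/2) = 0.3060.
P_a = ½K_aγH² = 0.5×0.3060×21.3×4.1² = 54.78 kN/m, acting at H/3 = 1.367 m above the base.
FS_sliding = μW / P_a = 0.44×231.2 / 54.78 = 1.857.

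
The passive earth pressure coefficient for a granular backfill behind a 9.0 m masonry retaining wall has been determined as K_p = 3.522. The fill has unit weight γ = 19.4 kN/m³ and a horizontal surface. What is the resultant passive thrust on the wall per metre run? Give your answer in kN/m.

2770 kN/m

P = ½ K_p γ H² = 0.5 × 3.522 × 19.4 × 9.0² = 2767 kN/m.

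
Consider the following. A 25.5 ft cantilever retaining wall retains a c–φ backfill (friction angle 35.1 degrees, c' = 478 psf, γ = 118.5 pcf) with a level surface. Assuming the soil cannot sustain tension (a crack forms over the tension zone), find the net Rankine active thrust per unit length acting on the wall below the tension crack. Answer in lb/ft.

1590 lb/ft

K_a = 0.2698; √K_a = 0.5195.
Tension-crack depth z_c = 2c/(γ√K_a) = 2×478/(118.5×0.5195) = 15.53 ft.
σ_a at base = K_a γ H − 2c√K_a = 0.2698×118.5×25.5 − 2×478×0.5195 = 318.8 psf.
P_a = ½ × 318.8 × (H − z_c) = 0.5×318.8×9.969 = 1589 lb/ft.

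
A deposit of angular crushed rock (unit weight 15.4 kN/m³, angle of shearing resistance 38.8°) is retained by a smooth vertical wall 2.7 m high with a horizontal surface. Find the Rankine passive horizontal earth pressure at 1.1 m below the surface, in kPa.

73.8 kPa

K_p = (1 + sin φ)/(1 − sin φ) = 4.356.
σ_h = K_p γ z = 4.356 × 15.4 × 1.1 = 73.79 kPa.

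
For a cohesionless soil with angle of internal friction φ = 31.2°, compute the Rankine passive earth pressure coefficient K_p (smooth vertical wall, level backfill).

K_p = (1 + sin φ)/(1 − sin φ) = tan²(45° + 31.2°/2) = 3.150.

3.15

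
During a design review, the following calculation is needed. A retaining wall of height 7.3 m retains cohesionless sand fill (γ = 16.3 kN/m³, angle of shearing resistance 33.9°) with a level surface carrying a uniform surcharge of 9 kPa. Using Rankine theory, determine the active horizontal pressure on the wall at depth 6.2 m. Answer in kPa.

31.2 kPa

K_a = (1 − sin φ)/(1 + sin φ) = 0.2839.
σ_v = γz + q = 16.3 × 6.2 + 9 = 110.1 kPa.
σ_h = K_a σ_v = 0.2839 × 110.1 = 31.25 kPa.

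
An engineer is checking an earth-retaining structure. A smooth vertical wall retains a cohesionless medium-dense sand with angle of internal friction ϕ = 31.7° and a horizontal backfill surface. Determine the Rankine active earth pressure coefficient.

K_a = tan²(45° − φ/2) = tan²(29.15°) = 0.3111.

0.311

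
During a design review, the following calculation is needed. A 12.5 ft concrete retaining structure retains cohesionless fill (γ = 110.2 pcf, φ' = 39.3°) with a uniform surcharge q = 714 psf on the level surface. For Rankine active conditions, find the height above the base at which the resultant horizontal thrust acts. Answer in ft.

5.23 ft

K_a = 0.2245.
Triangular part P₁ = ½K_aγH² = 1932 at H/3 = 4.167 ft; rectangular part P₂ = K_a q H = 2003 at H/2 = 6.250 ft.
ȳ = (P₁·4.167 + P₂·6.250)/(P₁+P₂) = 5.227 ft.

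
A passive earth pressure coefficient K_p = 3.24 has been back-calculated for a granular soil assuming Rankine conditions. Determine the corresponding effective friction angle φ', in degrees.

31.9°

K_p = (1+sin φ)/(1−sin φ) ⇒ sin φ = (K_p − 1)/(K_p + 1) = 0.5283.
φ = arcsin(0.5283) = 31.89°.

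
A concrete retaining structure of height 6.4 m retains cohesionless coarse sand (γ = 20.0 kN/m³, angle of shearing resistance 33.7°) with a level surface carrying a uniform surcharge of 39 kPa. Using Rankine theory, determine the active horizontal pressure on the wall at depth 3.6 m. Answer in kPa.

31.8 kPa

K_a = (1 − sin φ)/(1 + sin φ) = 0.2863.
σ_v = γz + q = 20.0 × 3.6 + 39 = 111.0 kPa.
σ_h = K_a σ_v = 0.2863 × 111.0 = 31.78 kPa.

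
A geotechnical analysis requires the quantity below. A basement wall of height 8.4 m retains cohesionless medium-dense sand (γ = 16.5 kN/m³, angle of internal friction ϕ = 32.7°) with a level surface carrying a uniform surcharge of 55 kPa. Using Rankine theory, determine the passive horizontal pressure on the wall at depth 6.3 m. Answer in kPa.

K_p = (1 + sin φ)/(1 − sin φ) = 3.350.
σ_v = γz + q = 16.5 × 6.3 + 55 = 158.9 kPa.
σ_h = K_p σ_v = 3.350 × 158.9 = 532.5 kPa.

532 kPa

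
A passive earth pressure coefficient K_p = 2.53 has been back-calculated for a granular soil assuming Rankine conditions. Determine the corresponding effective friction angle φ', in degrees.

K_p = (1+sin φ)/(1−sin φ) ⇒ sin φ = (K_p − 1)/(K_p + 1) = 0.4334.
φ = arcsin(0.4334) = 25.69°.

25.7°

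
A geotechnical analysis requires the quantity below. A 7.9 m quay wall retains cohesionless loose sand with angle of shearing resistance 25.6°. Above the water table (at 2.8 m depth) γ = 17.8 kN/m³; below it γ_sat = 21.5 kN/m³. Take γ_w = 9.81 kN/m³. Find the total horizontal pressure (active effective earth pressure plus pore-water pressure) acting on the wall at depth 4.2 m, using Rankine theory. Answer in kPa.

40.0 kPa

K_a = (1 − sin φ)/(1 + sin φ) = 0.3966.
γ' = 21.5 − 9.81 = 11.69 kN/m³.
Effective vertical stress at 4.2 m: σ'_v = 17.8×2.8 + 11.69×1.40 = 66.21 kPa.
σ'_h = K_a σ'_v = 0.3966 × 66.21 = 26.25 kPa; u = γ_w × 1.40 = 13.73 kPa.
Total σ_h = 26.25 + 13.73 = 39.99 kPa.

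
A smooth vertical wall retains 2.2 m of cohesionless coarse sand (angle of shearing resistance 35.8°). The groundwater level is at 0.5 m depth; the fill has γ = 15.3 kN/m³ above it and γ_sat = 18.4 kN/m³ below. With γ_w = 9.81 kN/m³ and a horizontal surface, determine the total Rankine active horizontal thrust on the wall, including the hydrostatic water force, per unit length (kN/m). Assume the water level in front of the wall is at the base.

21.3 kN/m

K_a = tan²(45° − φ/2) = 0.2619.
γ' = 18.4 − 9.81 = 8.590 kN/m³. Depth below WT = 1.7 m.
σ'_h at WT = K_a γ d_w = 2.003 kPa; at base = 2.003 + K_a γ' × 1.7 = 5.827 kPa.
P₁ (0–0.5 m) = ½×2.003×0.5 = 0.5008. P₂ (0.5–2.2 m) = ½(2.003+5.827)×1.7 = 6.656.
P_w = ½ γ_w h₂² = 0.5×9.81×1.7² = 14.18. Total = 0.5008+6.656+14.18 = 21.33 kN/m.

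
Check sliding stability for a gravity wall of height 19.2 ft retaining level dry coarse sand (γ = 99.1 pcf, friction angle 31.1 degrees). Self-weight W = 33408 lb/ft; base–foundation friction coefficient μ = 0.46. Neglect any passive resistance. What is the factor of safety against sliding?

K_a = tan²(45° − 31.1°/2) = 0.3188.
P_a = ½K_aγH² = 0.5×0.3188×99.1×19.2² = 5823 lb/ft, acting at H/3 = 6.400 ft above the base.
FS_sliding = μW / P_a = 0.46×33408 / 5823 = 2.639.

2.64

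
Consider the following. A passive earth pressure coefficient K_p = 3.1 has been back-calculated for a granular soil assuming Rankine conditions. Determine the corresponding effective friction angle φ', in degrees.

K_p = (1+sin φ)/(1−sin φ) ⇒ sin φ = (K_p − 1)/(K_p + 1) = 0.5122.
φ = arcsin(0.5122) = 30.81°.

30.8°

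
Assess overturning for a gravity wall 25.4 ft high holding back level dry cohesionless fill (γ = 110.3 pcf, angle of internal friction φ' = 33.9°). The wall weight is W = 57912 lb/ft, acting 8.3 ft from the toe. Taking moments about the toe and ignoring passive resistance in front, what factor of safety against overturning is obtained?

5.62

K_a = tan²(45° − 33.9°/2) = 0.2839.
P_a = ½K_aγH² = 0.5×0.2839×110.3×25.4² = 10100 lb/ft, acting at H/3 = 8.467 ft above the base.
Overturning moment M_o = P_a × H/3 = 10100 × 8.467 = 85530.
Resisting moment M_r = W × 8.3 = 57912 × 8.3 = 480700.
FS_overturning = M_r/M_o = 480700/85530 = 5.620.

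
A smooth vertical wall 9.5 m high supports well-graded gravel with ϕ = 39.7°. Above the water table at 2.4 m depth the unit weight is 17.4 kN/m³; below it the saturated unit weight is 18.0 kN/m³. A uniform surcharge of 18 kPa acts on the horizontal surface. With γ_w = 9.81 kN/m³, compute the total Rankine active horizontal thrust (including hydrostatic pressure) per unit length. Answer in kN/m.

K_a = tan²(45° − φ/2) = 0.2204.
γ' = 18.0 − 9.81 = 8.190 kN/m³. h₂ = H − d_w = 7.1 m.
σ'_h: at surface K_a·q = 3.968; at WT K_a(q+γd_w) = 13.17; at base K_a(q+γd_w+γ'h₂) = 25.99 kPa.
P₁ = ½(3.968+13.17)×2.4 = 20.57; P₂ = ½(13.17+25.99)×7.1 = 139.0; P_w = ½γ_w h₂² = 247.3.
Total = 20.57+139.0+247.3 = 406.9 kN/m.

407 kN/m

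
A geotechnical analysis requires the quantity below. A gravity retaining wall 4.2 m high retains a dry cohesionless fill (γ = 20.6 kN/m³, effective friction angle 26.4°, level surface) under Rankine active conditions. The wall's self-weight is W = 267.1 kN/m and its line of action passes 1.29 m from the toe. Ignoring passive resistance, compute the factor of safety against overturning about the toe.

K_a = tan²(45° − 26.4°/2) = 0.3844.
P_a = ½K_aγH² = 0.5×0.3844×20.6×4.2² = 69.85 kN/m, acting at H/3 = 1.400 m above the base.
Overturning moment M_o = P_a × H/3 = 69.85 × 1.400 = 97.79.
Resisting moment M_r = W × 1.29 = 267.1 × 1.29 = 344.6.
FS_overturning = M_r/M_o = 344.6/97.79 = 3.524.

3.52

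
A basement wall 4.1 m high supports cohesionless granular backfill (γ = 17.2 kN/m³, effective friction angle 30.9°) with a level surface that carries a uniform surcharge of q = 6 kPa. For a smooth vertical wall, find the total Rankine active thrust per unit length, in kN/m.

54.4 kN/m

K_a = tan²(45° − φ/2) = 0.3214.
Soil triangle: ½ K_a γ H² = 0.5×0.3214×17.2×4.1² = 46.46 kN/m.
Surcharge rectangle: K_a q H = 0.3214×6×4.1 = 7.907 kN/m.
Total = 46.46 + 7.907 = 54.37 kN/m.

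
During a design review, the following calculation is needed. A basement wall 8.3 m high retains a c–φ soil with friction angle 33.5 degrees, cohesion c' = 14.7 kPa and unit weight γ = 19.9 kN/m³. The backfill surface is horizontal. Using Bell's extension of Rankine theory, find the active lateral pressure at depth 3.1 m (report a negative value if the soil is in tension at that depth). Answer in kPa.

K_a = (1 − sin φ)/(1 + sin φ) = 0.2887.
σ_a = K_a γ z − 2c√K_a = 0.2887×19.9×3.1 − 2×14.7×0.5373 = 2.013 kPa.

2.01 kPa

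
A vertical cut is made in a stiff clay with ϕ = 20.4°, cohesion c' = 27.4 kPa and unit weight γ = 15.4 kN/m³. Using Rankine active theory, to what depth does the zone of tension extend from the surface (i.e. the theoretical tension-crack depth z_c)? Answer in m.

K_a = tan²(45° − 20.4°/2) = 0.4831; √K_a = 0.6950.
The active pressure is zero where K_a γ z = 2c√K_a, so z_c = 2c/(γ√K_a) = 2×27.4/(15.4×0.6950) = 5.120 m.

5.12 m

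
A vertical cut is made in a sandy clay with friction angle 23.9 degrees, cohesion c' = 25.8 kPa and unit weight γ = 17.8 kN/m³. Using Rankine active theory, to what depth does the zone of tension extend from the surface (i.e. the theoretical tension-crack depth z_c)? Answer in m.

4.46 m

K_a = tan²(45° − 23.9°/2) = 0.4233; √K_a = 0.6506.
The active pressure is zero where K_a γ z = 2c√K_a, so z_c = 2c/(γ√K_a) = 2×25.8/(17.8×0.6506) = 4.455 m.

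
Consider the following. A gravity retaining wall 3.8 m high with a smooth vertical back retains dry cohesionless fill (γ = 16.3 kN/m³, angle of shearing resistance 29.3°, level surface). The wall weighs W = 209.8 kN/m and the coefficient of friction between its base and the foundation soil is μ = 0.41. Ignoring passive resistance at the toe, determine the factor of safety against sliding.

K_a = tan²(45° − 29.3°/2) = 0.3428.
P_a = ½K_aγH² = 0.5×0.3428×16.3×3.8² = 40.35 kN/m, acting at H/3 = 1.267 m above the base.
FS_sliding = μW / P_a = 0.41×209.8 / 40.35 = 2.132.

2.13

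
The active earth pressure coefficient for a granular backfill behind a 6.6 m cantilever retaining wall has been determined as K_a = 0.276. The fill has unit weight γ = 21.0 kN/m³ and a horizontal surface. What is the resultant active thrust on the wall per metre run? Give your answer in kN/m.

P = ½ K_a γ H² = 0.5 × 0.276 × 21.0 × 6.6² = 126.2 kN/m.

126 kN/m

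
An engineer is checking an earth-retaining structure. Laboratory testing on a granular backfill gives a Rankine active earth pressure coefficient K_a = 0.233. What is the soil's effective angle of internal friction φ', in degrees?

K_a = tan²(45° − φ/2) ⇒ 45° − φ/2 = arctan(√0.233) = 25.77°.
φ = 2(45° − 25.77°) = 38.47°.

38.5°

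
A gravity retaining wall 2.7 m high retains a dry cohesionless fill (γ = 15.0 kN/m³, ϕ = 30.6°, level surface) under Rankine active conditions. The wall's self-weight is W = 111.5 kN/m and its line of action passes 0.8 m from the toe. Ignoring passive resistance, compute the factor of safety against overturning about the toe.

5.57

K_a = tan²(45° − 30.6°/2) = 0.3253.
P_a = ½K_aγH² = 0.5×0.3253×15.0×2.7² = 17.79 kN/m, acting at H/3 = 0.9000 m above the base.
Overturning moment M_o = P_a × H/3 = 17.79 × 0.9000 = 16.01.
Resisting moment M_r = W × 0.8 = 111.5 × 0.8 = 89.20.
FS_overturning = M_r/M_o = 89.20/16.01 = 5.572.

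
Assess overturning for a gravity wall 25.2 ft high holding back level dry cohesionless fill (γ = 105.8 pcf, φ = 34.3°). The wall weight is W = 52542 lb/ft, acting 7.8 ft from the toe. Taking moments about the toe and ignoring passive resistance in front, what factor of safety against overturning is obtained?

K_a = tan²(45° − 34.3°/2) = 0.2792.
P_a = ½K_aγH² = 0.5×0.2792×105.8×25.2² = 9378 lb/ft, acting at H/3 = 8.400 ft above the base.
Overturning moment M_o = P_a × H/3 = 9378 × 8.400 = 78780.
Resisting moment M_r = W × 7.8 = 52542 × 7.8 = 409800.
FS_overturning = M_r/M_o = 409800/78780 = 5.202.

5.20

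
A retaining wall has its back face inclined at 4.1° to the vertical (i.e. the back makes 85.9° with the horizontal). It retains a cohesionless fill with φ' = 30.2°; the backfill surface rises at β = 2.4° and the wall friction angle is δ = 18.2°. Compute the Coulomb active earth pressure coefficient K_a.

0.336

K_a = sin²(α+φ) / [sin²α · sin(α−δ) · (1 + √{sin(φ+δ)sin(φ−β) / (sin(α−δ)sin(α+β))})²].
With α = 85.9°, φ = 30.2°, δ = 18.2°, β = 2.4°: K_a = 0.3363.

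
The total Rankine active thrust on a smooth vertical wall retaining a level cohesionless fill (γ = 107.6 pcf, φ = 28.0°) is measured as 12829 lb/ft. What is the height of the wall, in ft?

K_a = 0.3610. P_a = ½ K_a γ H² ⇒ H = √(2P_a/(K_a γ)).
H = √(2×12829/(0.3610×107.6)) = 25.70 ft.

25.7 ft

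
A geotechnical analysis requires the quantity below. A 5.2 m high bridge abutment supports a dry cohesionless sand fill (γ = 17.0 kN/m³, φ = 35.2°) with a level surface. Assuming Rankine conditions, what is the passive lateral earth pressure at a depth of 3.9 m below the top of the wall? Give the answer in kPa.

247 kPa

K_p = (1 + sin φ)/(1 − sin φ) = 3.722.
σ_h = K_p γ z = 3.722 × 17.0 × 3.9 = 246.8 kPa.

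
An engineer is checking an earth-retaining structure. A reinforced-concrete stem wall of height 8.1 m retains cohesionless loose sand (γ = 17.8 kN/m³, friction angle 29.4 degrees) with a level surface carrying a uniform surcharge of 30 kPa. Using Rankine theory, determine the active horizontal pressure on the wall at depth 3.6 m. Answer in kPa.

K_a = (1 − sin φ)/(1 + sin φ) = 0.3415.
σ_v = γz + q = 17.8 × 3.6 + 30 = 94.08 kPa.
σ_h = K_a σ_v = 0.3415 × 94.08 = 32.13 kPa.

32.1 kPa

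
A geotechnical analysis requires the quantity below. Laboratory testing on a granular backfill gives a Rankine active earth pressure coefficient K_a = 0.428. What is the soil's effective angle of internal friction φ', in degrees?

K_a = tan²(45° − φ/2) ⇒ 45° − φ/2 = arctan(√0.428) = 33.19°.
φ = 2(45° − 33.19°) = 23.61°.

23.6°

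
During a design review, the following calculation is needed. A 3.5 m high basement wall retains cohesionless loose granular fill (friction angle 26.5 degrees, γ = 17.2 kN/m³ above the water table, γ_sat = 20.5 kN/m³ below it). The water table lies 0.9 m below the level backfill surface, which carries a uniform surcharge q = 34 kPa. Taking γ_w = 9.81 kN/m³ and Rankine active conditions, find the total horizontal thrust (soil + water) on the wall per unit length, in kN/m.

K_a = tan²(45° − φ/2) = 0.3829.
γ' = 20.5 − 9.81 = 10.69 kN/m³. h₂ = H − d_w = 2.6 m.
σ'_h: at surface K_a·q = 13.02; at WT K_a(q+γd_w) = 18.95; at base K_a(q+γd_w+γ'h₂) = 29.59 kPa.
P₁ = ½(13.02+18.95)×0.9 = 14.39; P₂ = ½(18.95+29.59)×2.6 = 63.10; P_w = ½γ_w h₂² = 33.16.
Total = 14.39+63.10+33.16 = 110.6 kN/m.

111 kN/m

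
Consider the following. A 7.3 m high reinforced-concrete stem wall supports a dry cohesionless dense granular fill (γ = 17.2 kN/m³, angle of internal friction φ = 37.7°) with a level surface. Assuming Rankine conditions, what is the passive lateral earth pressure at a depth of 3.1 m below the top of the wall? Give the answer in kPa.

K_p = (1 + sin φ)/(1 − sin φ) = 4.148.
σ_h = K_p γ z = 4.148 × 17.2 × 3.1 = 221.2 kPa.

221 kPa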